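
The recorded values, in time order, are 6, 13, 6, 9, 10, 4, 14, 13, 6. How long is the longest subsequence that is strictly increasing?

4

Let dp[i] be the length of the longest such subsequence ending at index i:
i:      1  2  3  4  5  6  7  8  9
a[i]:   6 13  6  9 10  4 14 13  6
dp:     1  2  1  2  3  1  4  4  2
Maximum dp value is 4.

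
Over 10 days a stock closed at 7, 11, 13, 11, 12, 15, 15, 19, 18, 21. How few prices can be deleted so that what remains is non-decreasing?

2

Fewest deletions = n − (longest non-decreasing subsequence).
Patience tails:
7 → extends → [7]
11 → extends → [7, 11]
13 → extends → [7, 11, 13]
11 → replaces 13 → [7, 11, 11]
12 → extends → [7, 11, 11, 12]
15 → extends → [7, 11, 11, 12, 15]
15 → extends → [7, 11, 11, 12, 15, 15]
19 → extends → [7, 11, 11, 12, 15, 15, 19]
18 → replaces 19 → [7, 11, 11, 12, 15, 15, 18]
21 → extends → [7, 11, 11, 12, 15, 15, 18, 21]
Longest non-decreasing subsequence has length 8, so deletions = 10 − 8 = 2.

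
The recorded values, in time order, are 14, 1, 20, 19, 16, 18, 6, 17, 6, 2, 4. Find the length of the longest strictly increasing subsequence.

3

Track the smallest tail for each achievable length (strict):
14 → extends → [14]
1 → replaces 14 → [1]
20 → extends → [1, 20]
19 → replaces 20 → [1, 19]
16 → replaces 19 → [1, 16]
18 → extends → [1, 16, 18]
6 → replaces 16 → [1, 6, 18]
17 → replaces 18 → [1, 6, 17]
6 → already a tail → [1, 6, 17]
2 → replaces 6 → [1, 2, 17]
4 → replaces 17 → [1, 2, 4]
Three tails, so the longest strictly increasing subsequence has length 3 (e.g. 14, 16, 18).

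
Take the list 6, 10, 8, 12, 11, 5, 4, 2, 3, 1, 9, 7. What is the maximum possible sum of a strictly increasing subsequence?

Let S[i] be the best sum of a strictly increasing subsequence ending at i:
i:      1  2  3  4  5  6  7  8  9 10 11 12
a[i]:   6 10  8 12 11  5  4  2  3  1  9  7
S:      6 16 14 28 27  5  4  2  5  1 23 13
Maximum is 28 (e.g. 6 + 10 + 12).

28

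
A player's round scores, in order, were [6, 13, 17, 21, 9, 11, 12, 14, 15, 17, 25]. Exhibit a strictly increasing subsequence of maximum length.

6, 9, 11, 12, 14, 15, 17, 25

Patience tails give the LIS length; then backtrack through the dp parents:
6 → extends → [6]
13 → extends → [6, 13]
17 → extends → [6, 13, 17]
21 → extends → [6, 13, 17, 21]
9 → replaces 13 → [6, 9, 17, 21]
11 → replaces 17 → [6, 9, 11, 21]
12 → replaces 21 → [6, 9, 11, 12]
14 → extends → [6, 9, 11, 12, 14]
15 → extends → [6, 9, 11, 12, 14, 15]
17 → extends → [6, 9, 11, 12, 14, 15, 17]
25 → extends → [6, 9, 11, 12, 14, 15, 17, 25]
Length 8; one witness is 6, 9, 11, 12, 14, 15, 17, 25.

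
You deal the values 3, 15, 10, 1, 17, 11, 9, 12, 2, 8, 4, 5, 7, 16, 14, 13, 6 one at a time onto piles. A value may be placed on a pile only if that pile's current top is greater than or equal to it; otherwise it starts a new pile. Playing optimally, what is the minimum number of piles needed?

6

Place each on the leftmost legal pile:
3 → new pile 1 (tops now [3])
15 → new pile 2 (tops now [3, 15])
10 → pile 2 (tops now [3, 10])
1 → pile 1 (tops now [1, 10])
17 → new pile 3 (tops now [1, 10, 17])
11 → pile 3 (tops now [1, 10, 11])
9 → pile 2 (tops now [1, 9, 11])
12 → new pile 4 (tops now [1, 9, 11, 12])
2 → pile 2 (tops now [1, 2, 11, 12])
8 → pile 3 (tops now [1, 2, 8, 12])
4 → pile 3 (tops now [1, 2, 4, 12])
5 → pile 4 (tops now [1, 2, 4, 5])
7 → new pile 5 (tops now [1, 2, 4, 5, 7])
16 → new pile 6 (tops now [1, 2, 4, 5, 7, 16])
14 → pile 6 (tops now [1, 2, 4, 5, 7, 14])
13 → pile 6 (tops now [1, 2, 4, 5, 7, 13])
6 → pile 5 (tops now [1, 2, 4, 5, 6, 13])
Six piles.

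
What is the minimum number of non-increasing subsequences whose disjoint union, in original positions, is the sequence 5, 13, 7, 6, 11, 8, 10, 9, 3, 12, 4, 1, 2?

5

Place each on the leftmost legal pile:
5 → new pile 1 (tops now [5])
13 → new pile 2 (tops now [5, 13])
7 → pile 2 (tops now [5, 7])
6 → pile 2 (tops now [5, 6])
11 → new pile 3 (tops now [5, 6, 11])
8 → pile 3 (tops now [5, 6, 8])
10 → new pile 4 (tops now [5, 6, 8, 10])
9 → pile 4 (tops now [5, 6, 8, 9])
3 → pile 1 (tops now [3, 6, 8, 9])
12 → new pile 5 (tops now [3, 6, 8, 9, 12])
4 → pile 2 (tops now [3, 4, 8, 9, 12])
1 → pile 1 (tops now [1, 4, 8, 9, 12])
2 → pile 2 (tops now [1, 2, 8, 9, 12])
Five piles.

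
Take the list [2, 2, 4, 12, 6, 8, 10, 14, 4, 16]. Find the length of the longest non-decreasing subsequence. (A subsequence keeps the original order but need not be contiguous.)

8

Track the smallest tail for each achievable length (allowing ties):
2 → extends → [2]
2 → extends → [2, 2]
4 → extends → [2, 2, 4]
12 → extends → [2, 2, 4, 12]
6 → replaces 12 → [2, 2, 4, 6]
8 → extends → [2, 2, 4, 6, 8]
10 → extends → [2, 2, 4, 6, 8, 10]
14 → extends → [2, 2, 4, 6, 8, 10, 14]
4 → replaces 6 → [2, 2, 4, 4, 8, 10, 14]
16 → extends → [2, 2, 4, 4, 8, 10, 14, 16]
Eight tails, so the longest non-decreasing subsequence has length 8 (e.g. 2, 2, 4, 6, 8, 10, 14, 16).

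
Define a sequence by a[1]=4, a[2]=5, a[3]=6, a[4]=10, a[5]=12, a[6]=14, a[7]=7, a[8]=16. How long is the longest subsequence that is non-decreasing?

Track the smallest tail for each achievable length (allowing ties):
4 → extends → [4]
5 → extends → [4, 5]
6 → extends → [4, 5, 6]
10 → extends → [4, 5, 6, 10]
12 → extends → [4, 5, 6, 10, 12]
14 → extends → [4, 5, 6, 10, 12, 14]
7 → replaces 10 → [4, 5, 6, 7, 12, 14]
16 → extends → [4, 5, 6, 7, 12, 14, 16]
Seven tails, so the longest non-decreasing subsequence has length 7 (e.g. 4, 5, 6, 10, 12, 14, 16).

7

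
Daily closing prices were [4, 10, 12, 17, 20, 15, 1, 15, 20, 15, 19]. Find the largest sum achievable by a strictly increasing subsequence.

Let S[i] be the best sum of a strictly increasing subsequence ending at i:
i:      1  2  3  4  5  6  7  8  9 10 11
a[i]:   4 10 12 17 20 15  1 15 20 15 19
S:      4 14 26 43 63 41  1 41 63 41 62
Maximum is 63 (e.g. 4 + 10 + 12 + 17 + 20).

63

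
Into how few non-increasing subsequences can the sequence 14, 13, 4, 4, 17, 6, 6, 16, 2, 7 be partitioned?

3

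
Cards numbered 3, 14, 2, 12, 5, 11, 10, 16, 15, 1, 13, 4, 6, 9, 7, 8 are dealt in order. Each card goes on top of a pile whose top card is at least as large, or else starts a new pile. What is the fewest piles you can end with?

5

The minimum number of non-increasing subsequences covering a sequence equals the length of its longest strictly increasing subsequence.
LIS length is 5 (e.g. 3, 5, 6, 7, 8), so 5 piles are needed.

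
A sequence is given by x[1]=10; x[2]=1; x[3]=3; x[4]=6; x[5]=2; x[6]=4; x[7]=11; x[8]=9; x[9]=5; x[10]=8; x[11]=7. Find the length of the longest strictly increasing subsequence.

Let dp[i] be the length of the longest such subsequence ending at index i:
i:      1  2  3  4  5  6  7  8  9 10 11
x[i]:  10  1  3  6  2  4 11  9  5  8  7
dp:     1  1  2  3  2  3  4  4  4  5  5
Maximum dp value is 5.

5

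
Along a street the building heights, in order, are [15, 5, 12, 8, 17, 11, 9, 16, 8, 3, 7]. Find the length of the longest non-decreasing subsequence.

Track the smallest tail for each achievable length (allowing ties):
15 → extends → [15]
5 → replaces 15 → [5]
12 → extends → [5, 12]
8 → replaces 12 → [5, 8]
17 → extends → [5, 8, 17]
11 → replaces 17 → [5, 8, 11]
9 → replaces 11 → [5, 8, 9]
16 → extends → [5, 8, 9, 16]
8 → replaces 9 → [5, 8, 8, 16]
3 → replaces 5 → [3, 8, 8, 16]
7 → replaces 8 → [3, 7, 8, 16]
Four tails, so the longest non-decreasing subsequence has length 4 (e.g. 5, 8, 11, 16).

4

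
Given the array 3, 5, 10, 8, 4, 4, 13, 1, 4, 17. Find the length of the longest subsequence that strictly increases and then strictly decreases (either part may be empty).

6

inc[i] = longest strictly increasing subsequence ending at i; dec[i] = longest strictly decreasing subsequence starting at i:
i:      1  2  3  4  5  6  7  8  9 10
a[i]:   3  5 10  8  4  4 13  1  4 17
inc:    1  2  3  3  2  2  4  1  2  5
dec:    2  3  4  3  2  2  2  1  1  1
Best peak at i=3 (value 10): inc=3, dec=4, length 3+4−1 = 6.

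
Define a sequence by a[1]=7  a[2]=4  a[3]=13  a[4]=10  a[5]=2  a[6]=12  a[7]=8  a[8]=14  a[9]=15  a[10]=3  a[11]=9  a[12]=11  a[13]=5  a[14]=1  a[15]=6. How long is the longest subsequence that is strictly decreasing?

Negate each value so 'decreasing' becomes 'increasing', then run patience tails on the negated sequence:
-7 → extends → [-7]
-4 → extends → [-7, -4]
-13 → replaces -7 → [-13, -4]
-10 → replaces -4 → [-13, -10]
-2 → extends → [-13, -10, -2]
-12 → replaces -10 → [-13, -12, -2]
-8 → replaces -2 → [-13, -12, -8]
-14 → replaces -13 → [-14, -12, -8]
-15 → replaces -14 → [-15, -12, -8]
-3 → extends → [-15, -12, -8, -3]
-9 → replaces -8 → [-15, -12, -9, -3]
-11 → replaces -9 → [-15, -12, -11, -3]
-5 → replaces -3 → [-15, -12, -11, -5]
-1 → extends → [-15, -12, -11, -5, -1]
-6 → replaces -5 → [-15, -12, -11, -6, -1]
Five tails, so the longest strictly decreasing subsequence of the original has length 5.

5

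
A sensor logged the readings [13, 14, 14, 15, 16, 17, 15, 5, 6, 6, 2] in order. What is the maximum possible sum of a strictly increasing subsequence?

75

Let S[i] be the best sum of a strictly increasing subsequence ending at i:
i:      1  2  3  4  5  6  7  8  9 10 11
a[i]:  13 14 14 15 16 17 15  5  6  6  2
S:     13 27 27 42 58 75 42  5 11 11  2
Maximum is 75 (e.g. 13 + 14 + 15 + 16 + 17).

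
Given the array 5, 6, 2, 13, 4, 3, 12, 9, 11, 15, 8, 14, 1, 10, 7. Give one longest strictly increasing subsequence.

5, 6, 9, 11, 15

Patience tails give the LIS length; then backtrack through the dp parents:
5 → extends → [5]
6 → extends → [5, 6]
2 → replaces 5 → [2, 6]
13 → extends → [2, 6, 13]
4 → replaces 6 → [2, 4, 13]
3 → replaces 4 → [2, 3, 13]
12 → replaces 13 → [2, 3, 12]
9 → replaces 12 → [2, 3, 9]
11 → extends → [2, 3, 9, 11]
15 → extends → [2, 3, 9, 11, 15]
8 → replaces 9 → [2, 3, 8, 11, 15]
14 → replaces 15 → [2, 3, 8, 11, 14]
1 → replaces 2 → [1, 3, 8, 11, 14]
10 → replaces 11 → [1, 3, 8, 10, 14]
7 → replaces 8 → [1, 3, 7, 10, 14]
Length 5; one witness is 5, 6, 9, 11, 15.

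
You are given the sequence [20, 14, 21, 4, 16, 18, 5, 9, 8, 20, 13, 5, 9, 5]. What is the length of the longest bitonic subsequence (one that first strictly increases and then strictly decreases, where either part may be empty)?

7

inc[i] = longest strictly increasing subsequence ending at i; dec[i] = longest strictly decreasing subsequence starting at i:
i:      1  2  3  4  5  6  7  8  9 10 11 12 13 14
a[i]:  20 14 21  4 16 18  5  9  8 20 13  5  9  5
inc:    1  1  2  1  2  3  2  3  3  4  4  2  4  2
dec:    5  4  5  1  4  4  1  3  2  4  3  1  2  1
Best peak at i=10 (value 20): inc=4, dec=4, length 4+4−1 = 7.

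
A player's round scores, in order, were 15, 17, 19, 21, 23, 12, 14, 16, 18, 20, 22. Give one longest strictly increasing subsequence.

Patience tails give the LIS length; then backtrack through the dp parents:
15 → extends → [15]
17 → extends → [15, 17]
19 → extends → [15, 17, 19]
21 → extends → [15, 17, 19, 21]
23 → extends → [15, 17, 19, 21, 23]
12 → replaces 15 → [12, 17, 19, 21, 23]
14 → replaces 17 → [12, 14, 19, 21, 23]
16 → replaces 19 → [12, 14, 16, 21, 23]
18 → replaces 21 → [12, 14, 16, 18, 23]
20 → replaces 23 → [12, 14, 16, 18, 20]
22 → extends → [12, 14, 16, 18, 20, 22]
Length 6; one witness is 12, 14, 16, 18, 20, 22.

12, 14, 16, 18, 20, 22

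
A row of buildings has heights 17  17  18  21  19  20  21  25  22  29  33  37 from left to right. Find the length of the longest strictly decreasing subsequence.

2

Let dp[i] be the longest strictly decreasing subsequence ending at i:
i:      1  2  3  4  5  6  7  8  9 10 11 12
a[i]:  17 17 18 21 19 20 21 25 22 29 33 37
dp:     1  1  1  1  2  2  1  1  2  1  1  1
Maximum is 2.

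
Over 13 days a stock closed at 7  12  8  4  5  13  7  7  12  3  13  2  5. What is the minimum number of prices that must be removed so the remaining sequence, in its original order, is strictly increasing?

Fewest deletions = n − (longest strictly increasing subsequence).
i:      1  2  3  4  5  6  7  8  9 10 11 12 13
a[i]:   7 12  8  4  5 13  7  7 12  3 13  2  5
dp:     1  2  2  1  2  3  3  3  4  1  5  1  2
max dp = 5, so deletions = 13 − 5 = 8.

8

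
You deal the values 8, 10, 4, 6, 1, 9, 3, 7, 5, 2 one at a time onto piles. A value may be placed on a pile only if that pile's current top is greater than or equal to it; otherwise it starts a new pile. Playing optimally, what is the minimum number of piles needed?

3

Place each on the leftmost legal pile:
8 → new pile 1 (tops now [8])
10 → new pile 2 (tops now [8, 10])
4 → pile 1 (tops now [4, 10])
6 → pile 2 (tops now [4, 6])
1 → pile 1 (tops now [1, 6])
9 → new pile 3 (tops now [1, 6, 9])
3 → pile 2 (tops now [1, 3, 9])
7 → pile 3 (tops now [1, 3, 7])
5 → pile 3 (tops now [1, 3, 5])
2 → pile 2 (tops now [1, 2, 5])
Three piles.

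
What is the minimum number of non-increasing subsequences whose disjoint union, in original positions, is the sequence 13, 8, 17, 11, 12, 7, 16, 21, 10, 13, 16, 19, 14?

Place each on the leftmost legal pile:
13 → new pile 1 (tops now [13])
8 → pile 1 (tops now [8])
17 → new pile 2 (tops now [8, 17])
11 → pile 2 (tops now [8, 11])
12 → new pile 3 (tops now [8, 11, 12])
7 → pile 1 (tops now [7, 11, 12])
16 → new pile 4 (tops now [7, 11, 12, 16])
21 → new pile 5 (tops now [7, 11, 12, 16, 21])
10 → pile 2 (tops now [7, 10, 12, 16, 21])
13 → pile 4 (tops now [7, 10, 12, 13, 21])
16 → pile 5 (tops now [7, 10, 12, 13, 16])
19 → new pile 6 (tops now [7, 10, 12, 13, 16, 19])
14 → pile 5 (tops now [7, 10, 12, 13, 14, 19])
Six piles.

6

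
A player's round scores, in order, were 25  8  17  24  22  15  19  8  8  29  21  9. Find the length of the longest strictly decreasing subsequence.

5

Let dp[i] be the longest strictly decreasing subsequence ending at i:
i:      1  2  3  4  5  6  7  8  9 10 11 12
a[i]:  25  8 17 24 22 15 19  8  8 29 21  9
dp:     1  2  2  2  3  4  4  5  5  1  4  5
Maximum is 5.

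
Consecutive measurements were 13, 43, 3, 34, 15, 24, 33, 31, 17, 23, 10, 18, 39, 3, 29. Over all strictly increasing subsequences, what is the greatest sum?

124

Let S[i] be the best sum of a strictly increasing subsequence ending at i:
i:       1   2   3   4   5   6   7   8   9  10  11  12  13  14  15
a[i]:   13  43   3  34  15  24  33  31  17  23  10  18  39   3  29
S:      13  56   3  47  28  52  85  83  45  68  13  63 124   3  97
Maximum is 124 (e.g. 13 + 15 + 24 + 33 + 39).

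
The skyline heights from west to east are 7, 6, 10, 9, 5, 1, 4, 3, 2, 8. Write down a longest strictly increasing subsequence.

Patience tails give the LIS length; then backtrack through the dp parents:
7 → extends → [7]
6 → replaces 7 → [6]
10 → extends → [6, 10]
9 → replaces 10 → [6, 9]
5 → replaces 6 → [5, 9]
1 → replaces 5 → [1, 9]
4 → replaces 9 → [1, 4]
3 → replaces 4 → [1, 3]
2 → replaces 3 → [1, 2]
8 → extends → [1, 2, 8]
Length 3; one witness is 1, 4, 8.

1, 4, 8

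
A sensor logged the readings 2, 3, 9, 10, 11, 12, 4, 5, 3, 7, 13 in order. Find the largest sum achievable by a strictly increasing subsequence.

60

Let S[i] be the best sum of a strictly increasing subsequence ending at i:
i:      1  2  3  4  5  6  7  8  9 10 11
a[i]:   2  3  9 10 11 12  4  5  3  7 13
S:      2  5 14 24 35 47  9 14  5 21 60
Maximum is 60 (e.g. 2 + 3 + 9 + 10 + 11 + 12 + 13).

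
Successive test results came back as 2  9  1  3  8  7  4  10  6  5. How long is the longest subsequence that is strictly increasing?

Let dp[i] be the length of the longest such subsequence ending at index i:
i:      1  2  3  4  5  6  7  8  9 10
a[i]:   2  9  1  3  8  7  4 10  6  5
dp:     1  2  1  2  3  3  3  4  4  4
Maximum dp value is 4.

4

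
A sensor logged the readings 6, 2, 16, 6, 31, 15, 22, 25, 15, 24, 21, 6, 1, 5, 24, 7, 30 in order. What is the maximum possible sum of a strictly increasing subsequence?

100

Let S[i] be the best sum of a strictly increasing subsequence ending at i:
i:       1   2   3   4   5   6   7   8   9  10  11  12  13  14  15  16  17
a[i]:    6   2  16   6  31  15  22  25  15  24  21   6   1   5  24   7  30
S:       6   2  22   8  53  23  45  70  23  69  44   8   1   7  69  15 100
Maximum is 100 (e.g. 2 + 6 + 15 + 22 + 25 + 30).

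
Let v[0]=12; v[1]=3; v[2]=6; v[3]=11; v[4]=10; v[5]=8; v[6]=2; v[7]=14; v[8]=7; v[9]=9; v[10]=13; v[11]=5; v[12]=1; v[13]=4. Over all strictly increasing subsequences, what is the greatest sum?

39

Let S[i] be the best sum of a strictly increasing subsequence ending at i:
i:      0  1  2  3  4  5  6  7  8  9 10 11 12 13
v[i]:  12  3  6 11 10  8  2 14  7  9 13  5  1  4
S:     12  3  9 20 19 17  2 34 16 26 39  8  1  7
Maximum is 39 (e.g. 3 + 6 + 8 + 9 + 13).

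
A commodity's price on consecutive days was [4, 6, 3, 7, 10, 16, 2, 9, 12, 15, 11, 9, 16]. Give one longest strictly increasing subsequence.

4, 6, 7, 10, 12, 15, 16

Patience tails give the LIS length; then backtrack through the dp parents:
4 → extends → [4]
6 → extends → [4, 6]
3 → replaces 4 → [3, 6]
7 → extends → [3, 6, 7]
10 → extends → [3, 6, 7, 10]
16 → extends → [3, 6, 7, 10, 16]
2 → replaces 3 → [2, 6, 7, 10, 16]
9 → replaces 10 → [2, 6, 7, 9, 16]
12 → replaces 16 → [2, 6, 7, 9, 12]
15 → extends → [2, 6, 7, 9, 12, 15]
11 → replaces 12 → [2, 6, 7, 9, 11, 15]
9 → already a tail → [2, 6, 7, 9, 11, 15]
16 → extends → [2, 6, 7, 9, 11, 15, 16]
Length 7; one witness is 4, 6, 7, 10, 12, 15, 16.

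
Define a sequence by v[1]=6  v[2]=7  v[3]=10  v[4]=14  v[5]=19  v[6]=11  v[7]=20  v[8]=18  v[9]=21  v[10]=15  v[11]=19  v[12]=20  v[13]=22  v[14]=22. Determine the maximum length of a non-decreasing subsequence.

Let dp[i] be the length of the longest such subsequence ending at index i:
i:      1  2  3  4  5  6  7  8  9 10 11 12 13 14
v[i]:   6  7 10 14 19 11 20 18 21 15 19 20 22 22
dp:     1  2  3  4  5  4  6  5  7  5  6  7  8  9
Maximum dp value is 9.

9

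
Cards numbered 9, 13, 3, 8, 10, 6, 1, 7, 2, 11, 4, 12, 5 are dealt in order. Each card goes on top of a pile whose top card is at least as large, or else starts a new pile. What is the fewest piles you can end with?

5

The minimum number of non-increasing subsequences covering a sequence equals the length of its longest strictly increasing subsequence.
LIS length is 5 (e.g. 3, 8, 10, 11, 12), so 5 piles are needed.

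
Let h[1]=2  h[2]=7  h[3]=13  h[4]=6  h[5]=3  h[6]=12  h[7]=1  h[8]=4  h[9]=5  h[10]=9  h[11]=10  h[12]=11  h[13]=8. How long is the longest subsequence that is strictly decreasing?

4

Let dp[i] be the longest strictly decreasing subsequence ending at i:
i:      1  2  3  4  5  6  7  8  9 10 11 12 13
h[i]:   2  7 13  6  3 12  1  4  5  9 10 11  8
dp:     1  1  1  2  3  2  4  3  3  3  3  3  4
Maximum is 4.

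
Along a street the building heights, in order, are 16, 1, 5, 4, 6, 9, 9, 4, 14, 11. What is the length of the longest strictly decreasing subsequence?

Negate each value so 'decreasing' becomes 'increasing', then run patience tails on the negated sequence:
-16 → extends → [-16]
-1 → extends → [-16, -1]
-5 → replaces -1 → [-16, -5]
-4 → extends → [-16, -5, -4]
-6 → replaces -5 → [-16, -6, -4]
-9 → replaces -6 → [-16, -9, -4]
-9 → already a tail → [-16, -9, -4]
-4 → already a tail → [-16, -9, -4]
-14 → replaces -9 → [-16, -14, -4]
-11 → replaces -4 → [-16, -14, -11]
Three tails, so the longest strictly decreasing subsequence of the original has length 3.

3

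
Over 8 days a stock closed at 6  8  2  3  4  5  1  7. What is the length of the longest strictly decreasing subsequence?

3

Negate each value so 'decreasing' becomes 'increasing', then run patience tails on the negated sequence:
-6 → extends → [-6]
-8 → replaces -6 → [-8]
-2 → extends → [-8, -2]
-3 → replaces -2 → [-8, -3]
-4 → replaces -3 → [-8, -4]
-5 → replaces -4 → [-8, -5]
-1 → extends → [-8, -5, -1]
-7 → replaces -5 → [-8, -7, -1]
Three tails, so the longest strictly decreasing subsequence of the original has length 3.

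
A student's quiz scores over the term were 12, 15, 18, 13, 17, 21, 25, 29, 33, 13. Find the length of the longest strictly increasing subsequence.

7

Let dp[i] be the length of the longest such subsequence ending at index i:
i:      1  2  3  4  5  6  7  8  9 10
a[i]:  12 15 18 13 17 21 25 29 33 13
dp:     1  2  3  2  3  4  5  6  7  2
Maximum dp value is 7.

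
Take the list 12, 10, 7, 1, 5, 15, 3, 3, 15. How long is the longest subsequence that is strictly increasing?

3

Let dp[i] be the length of the longest such subsequence ending at index i:
i:      1  2  3  4  5  6  7  8  9
a[i]:  12 10  7  1  5 15  3  3 15
dp:     1  1  1  1  2  3  2  2  3
Maximum dp value is 3.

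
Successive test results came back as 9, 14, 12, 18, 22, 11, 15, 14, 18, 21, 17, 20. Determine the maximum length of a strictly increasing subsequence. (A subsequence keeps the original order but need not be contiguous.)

5

Track the smallest tail for each achievable length (strict):
9 → extends → [9]
14 → extends → [9, 14]
12 → replaces 14 → [9, 12]
18 → extends → [9, 12, 18]
22 → extends → [9, 12, 18, 22]
11 → replaces 12 → [9, 11, 18, 22]
15 → replaces 18 → [9, 11, 15, 22]
14 → replaces 15 → [9, 11, 14, 22]
18 → replaces 22 → [9, 11, 14, 18]
21 → extends → [9, 11, 14, 18, 21]
17 → replaces 18 → [9, 11, 14, 17, 21]
20 → replaces 21 → [9, 11, 14, 17, 20]
Five tails, so the longest strictly increasing subsequence has length 5 (e.g. 9, 14, 15, 18, 21).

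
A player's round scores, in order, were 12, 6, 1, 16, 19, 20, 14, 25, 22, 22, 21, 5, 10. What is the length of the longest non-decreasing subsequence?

6

Track the smallest tail for each achievable length (allowing ties):
12 → extends → [12]
6 → replaces 12 → [6]
1 → replaces 6 → [1]
16 → extends → [1, 16]
19 → extends → [1, 16, 19]
20 → extends → [1, 16, 19, 20]
14 → replaces 16 → [1, 14, 19, 20]
25 → extends → [1, 14, 19, 20, 25]
22 → replaces 25 → [1, 14, 19, 20, 22]
22 → extends → [1, 14, 19, 20, 22, 22]
21 → replaces 22 → [1, 14, 19, 20, 21, 22]
5 → replaces 14 → [1, 5, 19, 20, 21, 22]
10 → replaces 19 → [1, 5, 10, 20, 21, 22]
Six tails, so the longest non-decreasing subsequence has length 6 (e.g. 12, 16, 19, 20, 22, 22).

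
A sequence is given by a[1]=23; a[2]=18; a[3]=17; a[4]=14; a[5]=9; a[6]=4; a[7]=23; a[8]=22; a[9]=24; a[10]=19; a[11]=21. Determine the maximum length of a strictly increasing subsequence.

3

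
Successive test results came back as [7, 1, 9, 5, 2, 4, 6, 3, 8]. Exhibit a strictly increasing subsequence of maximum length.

Patience tails give the LIS length; then backtrack through the dp parents:
7 → extends → [7]
1 → replaces 7 → [1]
9 → extends → [1, 9]
5 → replaces 9 → [1, 5]
2 → replaces 5 → [1, 2]
4 → extends → [1, 2, 4]
6 → extends → [1, 2, 4, 6]
3 → replaces 4 → [1, 2, 3, 6]
8 → extends → [1, 2, 3, 6, 8]
Length 5; one witness is 1, 2, 4, 6, 8.

1, 2, 4, 6, 8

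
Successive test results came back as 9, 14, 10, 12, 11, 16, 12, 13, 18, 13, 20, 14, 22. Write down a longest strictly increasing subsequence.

Patience tails give the LIS length; then backtrack through the dp parents:
9 → extends → [9]
14 → extends → [9, 14]
10 → replaces 14 → [9, 10]
12 → extends → [9, 10, 12]
11 → replaces 12 → [9, 10, 11]
16 → extends → [9, 10, 11, 16]
12 → replaces 16 → [9, 10, 11, 12]
13 → extends → [9, 10, 11, 12, 13]
18 → extends → [9, 10, 11, 12, 13, 18]
13 → already a tail → [9, 10, 11, 12, 13, 18]
20 → extends → [9, 10, 11, 12, 13, 18, 20]
14 → replaces 18 → [9, 10, 11, 12, 13, 14, 20]
22 → extends → [9, 10, 11, 12, 13, 14, 20, 22]
Length 8; one witness is 9, 10, 11, 12, 13, 18, 20, 22.

9, 10, 11, 12, 13, 18, 20, 22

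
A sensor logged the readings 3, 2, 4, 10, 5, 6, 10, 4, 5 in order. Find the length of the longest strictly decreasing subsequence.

Let dp[i] be the longest strictly decreasing subsequence ending at i:
i:      1  2  3  4  5  6  7  8  9
a[i]:   3  2  4 10  5  6 10  4  5
dp:     1  2  1  1  2  2  1  3  3
Maximum is 3.

3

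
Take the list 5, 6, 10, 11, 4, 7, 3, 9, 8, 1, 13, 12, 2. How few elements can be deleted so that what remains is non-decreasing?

8

Fewest deletions = n − (longest non-decreasing subsequence).
i:      1  2  3  4  5  6  7  8  9 10 11 12 13
a[i]:   5  6 10 11  4  7  3  9  8  1 13 12  2
dp:     1  2  3  4  1  3  1  4  4  1  5  5  2
max dp = 5, so deletions = 13 − 5 = 8.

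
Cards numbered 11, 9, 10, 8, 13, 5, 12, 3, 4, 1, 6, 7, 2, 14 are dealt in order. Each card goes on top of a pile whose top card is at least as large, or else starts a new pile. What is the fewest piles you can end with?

5

Place each on the leftmost legal pile:
11 → new pile 1 (tops now [11])
9 → pile 1 (tops now [9])
10 → new pile 2 (tops now [9, 10])
8 → pile 1 (tops now [8, 10])
13 → new pile 3 (tops now [8, 10, 13])
5 → pile 1 (tops now [5, 10, 13])
12 → pile 3 (tops now [5, 10, 12])
3 → pile 1 (tops now [3, 10, 12])
4 → pile 2 (tops now [3, 4, 12])
1 → pile 1 (tops now [1, 4, 12])
6 → pile 3 (tops now [1, 4, 6])
7 → new pile 4 (tops now [1, 4, 6, 7])
2 → pile 2 (tops now [1, 2, 6, 7])
14 → new pile 5 (tops now [1, 2, 6, 7, 14])
Five piles.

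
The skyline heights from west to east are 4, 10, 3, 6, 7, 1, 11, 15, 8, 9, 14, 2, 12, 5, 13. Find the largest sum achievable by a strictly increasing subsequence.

59

Let S[i] be the best sum of a strictly increasing subsequence ending at i:
i:      1  2  3  4  5  6  7  8  9 10 11 12 13 14 15
a[i]:   4 10  3  6  7  1 11 15  8  9 14  2 12  5 13
S:      4 14  3 10 17  1 28 43 25 34 48  3 46  9 59
Maximum is 59 (e.g. 4 + 6 + 7 + 8 + 9 + 12 + 13).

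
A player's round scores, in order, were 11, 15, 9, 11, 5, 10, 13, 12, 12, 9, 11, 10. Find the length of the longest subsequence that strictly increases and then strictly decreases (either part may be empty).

6

inc[i] = longest strictly increasing subsequence ending at i; dec[i] = longest strictly decreasing subsequence starting at i:
i:      1  2  3  4  5  6  7  8  9 10 11 12
a[i]:  11 15  9 11  5 10 13 12 12  9 11 10
inc:    1  2  1  2  1  2  3  3  3  2  3  3
dec:    3  5  2  3  1  2  4  3  3  1  2  1
Best peak at i=2 (value 15): inc=2, dec=5, length 2+5−1 = 6.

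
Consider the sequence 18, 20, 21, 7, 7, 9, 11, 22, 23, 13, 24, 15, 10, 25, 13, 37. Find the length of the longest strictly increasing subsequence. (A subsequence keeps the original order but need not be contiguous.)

8

Let dp[i] be the length of the longest such subsequence ending at index i:
i:      1  2  3  4  5  6  7  8  9 10 11 12 13 14 15 16
a[i]:  18 20 21  7  7  9 11 22 23 13 24 15 10 25 13 37
dp:     1  2  3  1  1  2  3  4  5  4  6  5  3  7  4  8
Maximum dp value is 8.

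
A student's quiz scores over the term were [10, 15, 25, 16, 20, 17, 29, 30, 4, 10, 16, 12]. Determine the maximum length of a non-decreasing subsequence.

6

Let dp[i] be the length of the longest such subsequence ending at index i:
i:      1  2  3  4  5  6  7  8  9 10 11 12
a[i]:  10 15 25 16 20 17 29 30  4 10 16 12
dp:     1  2  3  3  4  4  5  6  1  2  4  3
Maximum dp value is 6.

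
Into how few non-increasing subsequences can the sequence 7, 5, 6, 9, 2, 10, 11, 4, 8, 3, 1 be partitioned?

The minimum number of non-increasing subsequences covering a sequence equals the length of its longest strictly increasing subsequence.
LIS length is 5 (e.g. 5, 6, 9, 10, 11), so 5 piles are needed.

5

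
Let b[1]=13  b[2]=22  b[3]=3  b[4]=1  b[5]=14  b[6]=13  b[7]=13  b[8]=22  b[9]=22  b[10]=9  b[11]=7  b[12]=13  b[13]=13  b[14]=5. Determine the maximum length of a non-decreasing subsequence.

5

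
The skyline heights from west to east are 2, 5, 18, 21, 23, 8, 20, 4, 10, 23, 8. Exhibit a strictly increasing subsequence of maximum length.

2, 5, 18, 21, 23

Patience tails give the LIS length; then backtrack through the dp parents:
2 → extends → [2]
5 → extends → [2, 5]
18 → extends → [2, 5, 18]
21 → extends → [2, 5, 18, 21]
23 → extends → [2, 5, 18, 21, 23]
8 → replaces 18 → [2, 5, 8, 21, 23]
20 → replaces 21 → [2, 5, 8, 20, 23]
4 → replaces 5 → [2, 4, 8, 20, 23]
10 → replaces 20 → [2, 4, 8, 10, 23]
23 → already a tail → [2, 4, 8, 10, 23]
8 → already a tail → [2, 4, 8, 10, 23]
Length 5; one witness is 2, 5, 18, 21, 23.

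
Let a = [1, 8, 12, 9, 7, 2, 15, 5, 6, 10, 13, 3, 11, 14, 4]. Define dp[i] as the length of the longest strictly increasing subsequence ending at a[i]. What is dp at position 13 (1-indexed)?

6

dp[i] = 1 + max{dp[j] : j<i, a[j]<a[i]} (or 1 if no such j):
i:      1  2  3  4  5  6  7  8  9 10 11 12 13 14 15
a[i]:   1  8 12  9  7  2 15  5  6 10 13  3 11 14  4
dp:     1  2  3  3  2  2  4  3  4  5  6  3  6  7  4
At index 13 the value is 6.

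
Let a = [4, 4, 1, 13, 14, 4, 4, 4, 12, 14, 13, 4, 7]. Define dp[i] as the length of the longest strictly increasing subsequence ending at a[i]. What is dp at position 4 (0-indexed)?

3

dp[i] = 1 + max{dp[j] : j<i, a[j]<a[i]} (or 1 if no such j):
i:      0  1  2  3  4  5  6  7  8  9 10 11 12
a[i]:   4  4  1 13 14  4  4  4 12 14 13  4  7
dp:     1  1  1  2  3  2  2  2  3  4  4  2  3
At index 4 the value is 3.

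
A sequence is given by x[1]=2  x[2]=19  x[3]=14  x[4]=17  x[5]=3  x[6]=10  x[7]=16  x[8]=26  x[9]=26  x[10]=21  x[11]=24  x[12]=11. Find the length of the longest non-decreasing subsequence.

6

Track the smallest tail for each achievable length (allowing ties):
2 → extends → [2]
19 → extends → [2, 19]
14 → replaces 19 → [2, 14]
17 → extends → [2, 14, 17]
3 → replaces 14 → [2, 3, 17]
10 → replaces 17 → [2, 3, 10]
16 → extends → [2, 3, 10, 16]
26 → extends → [2, 3, 10, 16, 26]
26 → extends → [2, 3, 10, 16, 26, 26]
21 → replaces 26 → [2, 3, 10, 16, 21, 26]
24 → replaces 26 → [2, 3, 10, 16, 21, 24]
11 → replaces 16 → [2, 3, 10, 11, 21, 24]
Six tails, so the longest non-decreasing subsequence has length 6 (e.g. 2, 3, 10, 16, 26, 26).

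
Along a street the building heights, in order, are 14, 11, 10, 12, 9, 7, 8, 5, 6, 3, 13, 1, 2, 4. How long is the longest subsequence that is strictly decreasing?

Negate each value so 'decreasing' becomes 'increasing', then run patience tails on the negated sequence:
-14 → extends → [-14]
-11 → extends → [-14, -11]
-10 → extends → [-14, -11, -10]
-12 → replaces -11 → [-14, -12, -10]
-9 → extends → [-14, -12, -10, -9]
-7 → extends → [-14, -12, -10, -9, -7]
-8 → replaces -7 → [-14, -12, -10, -9, -8]
-5 → extends → [-14, -12, -10, -9, -8, -5]
-6 → replaces -5 → [-14, -12, -10, -9, -8, -6]
-3 → extends → [-14, -12, -10, -9, -8, -6, -3]
-13 → replaces -12 → [-14, -13, -10, -9, -8, -6, -3]
-1 → extends → [-14, -13, -10, -9, -8, -6, -3, -1]
-2 → replaces -1 → [-14, -13, -10, -9, -8, -6, -3, -2]
-4 → replaces -3 → [-14, -13, -10, -9, -8, -6, -4, -2]
Eight tails, so the longest strictly decreasing subsequence of the original has length 8.

8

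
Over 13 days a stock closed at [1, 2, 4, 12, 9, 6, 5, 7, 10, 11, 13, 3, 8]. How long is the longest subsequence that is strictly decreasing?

5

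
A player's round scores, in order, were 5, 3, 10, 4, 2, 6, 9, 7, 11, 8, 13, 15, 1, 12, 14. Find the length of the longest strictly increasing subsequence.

Let dp[i] be the length of the longest such subsequence ending at index i:
i:      1  2  3  4  5  6  7  8  9 10 11 12 13 14 15
a[i]:   5  3 10  4  2  6  9  7 11  8 13 15  1 12 14
dp:     1  1  2  2  1  3  4  4  5  5  6  7  1  6  7
Maximum dp value is 7.

7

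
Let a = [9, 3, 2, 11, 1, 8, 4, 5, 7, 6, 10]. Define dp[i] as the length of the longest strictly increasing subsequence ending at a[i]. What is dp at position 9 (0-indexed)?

4

dp[i] = 1 + max{dp[j] : j<i, a[j]<a[i]} (or 1 if no such j):
i:      0  1  2  3  4  5  6  7  8  9 10
a[i]:   9  3  2 11  1  8  4  5  7  6 10
dp:     1  1  1  2  1  2  2  3  4  4  5
At index 9 the value is 4.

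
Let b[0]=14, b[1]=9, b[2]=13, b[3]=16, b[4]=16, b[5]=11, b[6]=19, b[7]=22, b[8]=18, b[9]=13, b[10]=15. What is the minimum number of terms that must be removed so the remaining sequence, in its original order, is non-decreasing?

Fewest deletions = n − (longest non-decreasing subsequence).
i:      0  1  2  3  4  5  6  7  8  9 10
b[i]:  14  9 13 16 16 11 19 22 18 13 15
dp:     1  1  2  3  4  2  5  6  5  3  4
max dp = 6, so deletions = 11 − 6 = 5.

5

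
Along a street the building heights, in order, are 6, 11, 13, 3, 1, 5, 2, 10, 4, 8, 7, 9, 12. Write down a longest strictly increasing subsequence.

Patience tails give the LIS length; then backtrack through the dp parents:
6 → extends → [6]
11 → extends → [6, 11]
13 → extends → [6, 11, 13]
3 → replaces 6 → [3, 11, 13]
1 → replaces 3 → [1, 11, 13]
5 → replaces 11 → [1, 5, 13]
2 → replaces 5 → [1, 2, 13]
10 → replaces 13 → [1, 2, 10]
4 → replaces 10 → [1, 2, 4]
8 → extends → [1, 2, 4, 8]
7 → replaces 8 → [1, 2, 4, 7]
9 → extends → [1, 2, 4, 7, 9]
12 → extends → [1, 2, 4, 7, 9, 12]
Length 6; one witness is 1, 2, 4, 8, 9, 12.

1, 2, 4, 8, 9, 12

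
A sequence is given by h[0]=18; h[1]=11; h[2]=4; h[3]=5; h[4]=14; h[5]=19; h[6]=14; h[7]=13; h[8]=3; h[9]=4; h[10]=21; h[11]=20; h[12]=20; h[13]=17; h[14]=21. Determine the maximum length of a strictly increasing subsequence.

Track the smallest tail for each achievable length (strict):
18 → extends → [18]
11 → replaces 18 → [11]
4 → replaces 11 → [4]
5 → extends → [4, 5]
14 → extends → [4, 5, 14]
19 → extends → [4, 5, 14, 19]
14 → already a tail → [4, 5, 14, 19]
13 → replaces 14 → [4, 5, 13, 19]
3 → replaces 4 → [3, 5, 13, 19]
4 → replaces 5 → [3, 4, 13, 19]
21 → extends → [3, 4, 13, 19, 21]
20 → replaces 21 → [3, 4, 13, 19, 20]
20 → already a tail → [3, 4, 13, 19, 20]
17 → replaces 19 → [3, 4, 13, 17, 20]
21 → extends → [3, 4, 13, 17, 20, 21]
Six tails, so the longest strictly increasing subsequence has length 6 (e.g. 4, 5, 14, 19, 20, 21).

6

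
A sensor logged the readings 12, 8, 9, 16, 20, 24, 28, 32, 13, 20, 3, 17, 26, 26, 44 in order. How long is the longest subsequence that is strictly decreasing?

Let dp[i] be the longest strictly decreasing subsequence ending at i:
i:      1  2  3  4  5  6  7  8  9 10 11 12 13 14 15
a[i]:  12  8  9 16 20 24 28 32 13 20  3 17 26 26 44
dp:     1  2  2  1  1  1  1  1  2  2  3  3  2  2  1
Maximum is 3.

3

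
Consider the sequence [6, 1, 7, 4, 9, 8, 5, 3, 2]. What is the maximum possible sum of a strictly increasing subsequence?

Let S[i] be the best sum of a strictly increasing subsequence ending at i:
i:      1  2  3  4  5  6  7  8  9
a[i]:   6  1  7  4  9  8  5  3  2
S:      6  1 13  5 22 21 10  4  3
Maximum is 22 (e.g. 6 + 7 + 9).

22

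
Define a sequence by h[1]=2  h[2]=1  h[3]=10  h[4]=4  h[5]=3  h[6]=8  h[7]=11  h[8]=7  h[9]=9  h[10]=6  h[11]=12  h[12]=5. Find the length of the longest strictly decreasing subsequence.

Negate each value so 'decreasing' becomes 'increasing', then run patience tails on the negated sequence:
-2 → extends → [-2]
-1 → extends → [-2, -1]
-10 → replaces -2 → [-10, -1]
-4 → replaces -1 → [-10, -4]
-3 → extends → [-10, -4, -3]
-8 → replaces -4 → [-10, -8, -3]
-11 → replaces -10 → [-11, -8, -3]
-7 → replaces -3 → [-11, -8, -7]
-9 → replaces -8 → [-11, -9, -7]
-6 → extends → [-11, -9, -7, -6]
-12 → replaces -11 → [-12, -9, -7, -6]
-5 → extends → [-12, -9, -7, -6, -5]
Five tails, so the longest strictly decreasing subsequence of the original has length 5.

5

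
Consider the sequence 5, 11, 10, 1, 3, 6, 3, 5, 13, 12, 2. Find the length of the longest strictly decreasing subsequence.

Negate each value so 'decreasing' becomes 'increasing', then run patience tails on the negated sequence:
-5 → extends → [-5]
-11 → replaces -5 → [-11]
-10 → extends → [-11, -10]
-1 → extends → [-11, -10, -1]
-3 → replaces -1 → [-11, -10, -3]
-6 → replaces -3 → [-11, -10, -6]
-3 → extends → [-11, -10, -6, -3]
-5 → replaces -3 → [-11, -10, -6, -5]
-13 → replaces -11 → [-13, -10, -6, -5]
-12 → replaces -10 → [-13, -12, -6, -5]
-2 → extends → [-13, -12, -6, -5, -2]
Five tails, so the longest strictly decreasing subsequence of the original has length 5.

5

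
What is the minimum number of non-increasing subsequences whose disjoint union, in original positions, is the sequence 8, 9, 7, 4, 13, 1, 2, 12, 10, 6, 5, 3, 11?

4

Place each on the leftmost legal pile:
8 → new pile 1 (tops now [8])
9 → new pile 2 (tops now [8, 9])
7 → pile 1 (tops now [7, 9])
4 → pile 1 (tops now [4, 9])
13 → new pile 3 (tops now [4, 9, 13])
1 → pile 1 (tops now [1, 9, 13])
2 → pile 2 (tops now [1, 2, 13])
12 → pile 3 (tops now [1, 2, 12])
10 → pile 3 (tops now [1, 2, 10])
6 → pile 3 (tops now [1, 2, 6])
5 → pile 3 (tops now [1, 2, 5])
3 → pile 3 (tops now [1, 2, 3])
11 → new pile 4 (tops now [1, 2, 3, 11])
Four piles.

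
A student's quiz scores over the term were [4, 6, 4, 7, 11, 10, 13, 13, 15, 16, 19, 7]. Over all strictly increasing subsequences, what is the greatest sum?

91

Let S[i] be the best sum of a strictly increasing subsequence ending at i:
i:      1  2  3  4  5  6  7  8  9 10 11 12
a[i]:   4  6  4  7 11 10 13 13 15 16 19  7
S:      4 10  4 17 28 27 41 41 56 72 91 17
Maximum is 91 (e.g. 4 + 6 + 7 + 11 + 13 + 15 + 16 + 19).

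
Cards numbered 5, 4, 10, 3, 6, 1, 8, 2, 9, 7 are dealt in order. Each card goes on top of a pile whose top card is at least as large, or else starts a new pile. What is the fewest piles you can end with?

4

Place each on the leftmost legal pile:
5 → new pile 1 (tops now [5])
4 → pile 1 (tops now [4])
10 → new pile 2 (tops now [4, 10])
3 → pile 1 (tops now [3, 10])
6 → pile 2 (tops now [3, 6])
1 → pile 1 (tops now [1, 6])
8 → new pile 3 (tops now [1, 6, 8])
2 → pile 2 (tops now [1, 2, 8])
9 → new pile 4 (tops now [1, 2, 8, 9])
7 → pile 3 (tops now [1, 2, 7, 9])
Four piles.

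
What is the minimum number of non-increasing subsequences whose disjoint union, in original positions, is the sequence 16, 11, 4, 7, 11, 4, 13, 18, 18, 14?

Place each on the leftmost legal pile:
16 → new pile 1 (tops now [16])
11 → pile 1 (tops now [11])
4 → pile 1 (tops now [4])
7 → new pile 2 (tops now [4, 7])
11 → new pile 3 (tops now [4, 7, 11])
4 → pile 1 (tops now [4, 7, 11])
13 → new pile 4 (tops now [4, 7, 11, 13])
18 → new pile 5 (tops now [4, 7, 11, 13, 18])
18 → pile 5 (tops now [4, 7, 11, 13, 18])
14 → pile 5 (tops now [4, 7, 11, 13, 14])
Five piles.

5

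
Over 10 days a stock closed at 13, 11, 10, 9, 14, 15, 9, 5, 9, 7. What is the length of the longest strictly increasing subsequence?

3

Track the smallest tail for each achievable length (strict):
13 → extends → [13]
11 → replaces 13 → [11]
10 → replaces 11 → [10]
9 → replaces 10 → [9]
14 → extends → [9, 14]
15 → extends → [9, 14, 15]
9 → already a tail → [9, 14, 15]
5 → replaces 9 → [5, 14, 15]
9 → replaces 14 → [5, 9, 15]
7 → replaces 9 → [5, 7, 15]
Three tails, so the longest strictly increasing subsequence has length 3 (e.g. 13, 14, 15).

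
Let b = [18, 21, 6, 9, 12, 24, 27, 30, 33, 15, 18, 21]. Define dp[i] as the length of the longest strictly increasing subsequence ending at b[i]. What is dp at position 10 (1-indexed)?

4

dp[i] = 1 + max{dp[j] : j<i, b[j]<b[i]} (or 1 if no such j):
i:      1  2  3  4  5  6  7  8  9 10 11 12
b[i]:  18 21  6  9 12 24 27 30 33 15 18 21
dp:     1  2  1  2  3  4  5  6  7  4  5  6
At index 10 the value is 4.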